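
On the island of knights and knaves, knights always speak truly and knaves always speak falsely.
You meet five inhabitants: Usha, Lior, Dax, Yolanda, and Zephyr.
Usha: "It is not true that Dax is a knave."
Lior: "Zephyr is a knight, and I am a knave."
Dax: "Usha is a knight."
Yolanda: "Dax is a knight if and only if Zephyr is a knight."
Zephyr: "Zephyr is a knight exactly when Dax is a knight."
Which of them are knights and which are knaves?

Knights: Usha and Dax. Knaves: Lior, Yolanda, and Zephyr.

Suppose Usha is a knave. Then Usha's statement "it is not true that Dax is a knave" would have to be false. Checking the 16 ways to assign the others, none is consistent with every speaker.
(For instance, with Lior=knave, Dax=knight, Yolanda=knave, Zephyr=knave, Usha's claim "it is not true that Dax is a knave" comes out true where it would need to be false.)
So Usha must be a knight, making "it is not true that Dax is a knave" true. Taking Usha=knight, Lior=knave, Dax=knight, Yolanda=knave, Zephyr=knave, each remaining statement checks out:
  Lior (knave): "Zephyr is a knight, and I am a knave" — false. ✓
  Dax (knight): "Usha is a knight" — true. ✓
  Yolanda (knave): "Dax is a knight if and only if Zephyr is a knight" — false. ✓
  Zephyr (knave): "Zephyr is a knight exactly when Dax is a knight" — false. ✓
This is the unique consistent assignment.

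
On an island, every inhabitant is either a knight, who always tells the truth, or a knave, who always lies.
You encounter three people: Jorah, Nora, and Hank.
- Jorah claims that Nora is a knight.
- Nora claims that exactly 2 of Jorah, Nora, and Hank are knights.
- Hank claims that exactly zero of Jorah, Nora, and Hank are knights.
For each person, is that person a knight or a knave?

Jorah (knight): "Nora is a knight" — true. ✓
Nora (knight): "exactly 2 of Jorah, Nora, and Hank are knights" — true. ✓
As a knave, Hank's statement "exactly zero of Jorah, Nora, and Hank are knights" should be False; it is.

Jorah is a knight, Nora is a knight, and Hank is a knave.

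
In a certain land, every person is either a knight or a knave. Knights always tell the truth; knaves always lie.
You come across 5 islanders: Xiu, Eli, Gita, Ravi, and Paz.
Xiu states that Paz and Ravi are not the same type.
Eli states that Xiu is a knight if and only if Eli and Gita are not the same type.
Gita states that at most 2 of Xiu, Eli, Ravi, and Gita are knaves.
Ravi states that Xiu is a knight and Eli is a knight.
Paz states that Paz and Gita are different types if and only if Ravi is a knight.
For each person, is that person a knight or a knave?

Suppose Xiu is a knight. Then Xiu's statement "Paz and Ravi are not the same type" would have to be true. Checking the 16 ways to assign the others, none is consistent with every speaker.
(For instance, with Eli=knight, Gita=knight, Ravi=knave, Paz=knave, Xiu's claim "Paz and Ravi are not the same type" comes out false where it would need to be true.)
So Xiu must be a knave, making "Paz and Ravi are not the same type" false. Taking Xiu=knave, Eli=knight, Gita=knight, Ravi=knave, Paz=knave, each remaining statement checks out:
  Eli (knight): "Xiu is a knight if and only if Eli and Gita are not the same type" — true. ✓
  Gita (knight): "at most 2 of Xiu, Eli, Ravi, and Gita are knaves" — true. ✓
  Ravi (knave): "Xiu is a knight and Eli is a knight" — false. ✓
  Paz (knave): "Paz and Gita are different types if and only if Ravi is a knight" — false. ✓
This is the unique consistent assignment.

Xiu is a knave, Eli is a knight, Gita is a knight, Ravi is a knave, and Paz is a knave.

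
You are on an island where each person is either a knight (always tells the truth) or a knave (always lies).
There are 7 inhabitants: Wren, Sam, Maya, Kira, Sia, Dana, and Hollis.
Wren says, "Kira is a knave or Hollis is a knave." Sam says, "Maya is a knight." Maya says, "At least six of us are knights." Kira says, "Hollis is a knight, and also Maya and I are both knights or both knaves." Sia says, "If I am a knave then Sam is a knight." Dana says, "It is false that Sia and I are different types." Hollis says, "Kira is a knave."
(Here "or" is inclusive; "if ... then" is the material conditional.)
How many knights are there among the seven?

The unique consistent assignment is Wren=knight, Sam=knight, Maya=knight, Kira=knave, Sia=knight, Dana=knight, Hollis=knight.
That has 6 knights.

6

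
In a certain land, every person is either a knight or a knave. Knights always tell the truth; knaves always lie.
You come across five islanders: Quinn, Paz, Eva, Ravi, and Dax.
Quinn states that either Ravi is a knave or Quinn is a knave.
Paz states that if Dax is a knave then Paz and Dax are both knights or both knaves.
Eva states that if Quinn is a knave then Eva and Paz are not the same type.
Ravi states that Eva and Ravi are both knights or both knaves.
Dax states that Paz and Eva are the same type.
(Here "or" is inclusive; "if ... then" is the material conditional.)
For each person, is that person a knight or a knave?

Knights: Quinn, Paz, Eva, and Dax. Knaves: Ravi.

Quinn is a knight, and the claim "either Ravi is a knave or Quinn is a knave" is indeed true.
Since Paz is a knight, "if Dax is a knave then Paz and Dax are both knights or both knaves" needs to be true, which holds.
As a knight, Eva's statement "if Quinn is a knave then Eva and Paz are not the same type" should be true; it is.
As a knave, Ravi's statement "Eva and Ravi are both knights or both knaves" should be False; it is.
Dax (knight): "Paz and Eva are the same type" — true. ✓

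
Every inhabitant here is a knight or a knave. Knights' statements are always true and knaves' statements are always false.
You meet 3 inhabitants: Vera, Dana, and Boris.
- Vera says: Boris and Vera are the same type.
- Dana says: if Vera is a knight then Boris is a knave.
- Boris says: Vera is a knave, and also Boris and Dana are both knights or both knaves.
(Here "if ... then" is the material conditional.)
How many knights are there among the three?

2

The unique consistent assignment is Vera=knave, Dana=knight, Boris=knight.
That has 2 knights.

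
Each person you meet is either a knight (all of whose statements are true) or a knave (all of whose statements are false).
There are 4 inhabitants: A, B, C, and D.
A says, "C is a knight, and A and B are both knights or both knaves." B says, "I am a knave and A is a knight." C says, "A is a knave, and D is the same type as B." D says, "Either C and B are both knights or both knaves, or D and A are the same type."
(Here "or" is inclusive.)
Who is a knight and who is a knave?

A is a knave, B is a knave, C is a knave, and D is a knight.

Since A is a knave, "C is a knight, and A and B are both knights or both knaves" needs to be false, which holds.
Since B is a knave, "I am a knave and A is a knight" needs to be false, which holds.
Since C is a knave, "A is a knave, and D is the same type as B" needs to be false, which holds.
D is a knight, so "either C and B are both knights or both knaves, or D and A are the same type" must be True — and it is.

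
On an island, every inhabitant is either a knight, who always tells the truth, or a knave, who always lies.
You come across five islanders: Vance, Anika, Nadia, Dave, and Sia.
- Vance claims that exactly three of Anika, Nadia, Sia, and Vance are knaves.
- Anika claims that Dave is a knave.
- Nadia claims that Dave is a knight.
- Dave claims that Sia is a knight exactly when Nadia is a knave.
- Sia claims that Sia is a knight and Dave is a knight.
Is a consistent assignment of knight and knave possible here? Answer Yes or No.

No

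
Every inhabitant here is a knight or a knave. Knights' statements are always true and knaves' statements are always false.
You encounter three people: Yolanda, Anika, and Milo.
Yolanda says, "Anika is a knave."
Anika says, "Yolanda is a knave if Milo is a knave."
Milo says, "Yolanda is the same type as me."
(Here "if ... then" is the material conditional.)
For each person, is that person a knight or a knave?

Yolanda is a knight, Anika is a knave, and Milo is a knave.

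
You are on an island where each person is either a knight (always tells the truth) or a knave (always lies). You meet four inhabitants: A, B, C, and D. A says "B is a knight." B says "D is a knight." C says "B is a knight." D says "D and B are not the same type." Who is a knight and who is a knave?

A is a knave, and the claim "B is a knight" is indeed False.
Since B is a knave, "D is a knight" needs to be False, which holds.
C (knave): "B is a knight" — False. ✓
D (knave): "D and B are not the same type" — False. ✓

A is a knave, B is a knave, C is a knave, and D is a knave.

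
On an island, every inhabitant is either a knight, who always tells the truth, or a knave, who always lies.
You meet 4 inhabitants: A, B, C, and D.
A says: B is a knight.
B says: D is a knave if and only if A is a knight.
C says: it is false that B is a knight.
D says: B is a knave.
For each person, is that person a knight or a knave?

As a knight, A's statement "B is a knight" should be True; it is.
B (knight): "D is a knave if and only if A is a knight" — True. ✓
C is a knave, and the claim "it is false that B is a knight" is indeed False.
Since D is a knave, "B is a knave" needs to be False, which holds.

A is a knight, B is a knight, C is a knave, and D is a knave.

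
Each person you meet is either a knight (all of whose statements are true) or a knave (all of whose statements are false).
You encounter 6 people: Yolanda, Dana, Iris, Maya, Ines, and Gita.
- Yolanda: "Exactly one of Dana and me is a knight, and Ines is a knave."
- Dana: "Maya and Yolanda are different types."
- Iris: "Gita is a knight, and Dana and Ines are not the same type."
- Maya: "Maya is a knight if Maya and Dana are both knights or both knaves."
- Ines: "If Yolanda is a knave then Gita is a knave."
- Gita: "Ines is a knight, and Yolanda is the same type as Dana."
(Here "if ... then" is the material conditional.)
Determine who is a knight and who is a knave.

Knights: Dana, Maya, and Ines. Knaves: Yolanda, Iris, and Gita.

Yolanda is a knave, and the claim "exactly one of Dana and me is a knight, and Ines is a knave" is indeed false.
Dana is a knight, so "Maya and Yolanda are different types" must be True — and it is.
Iris is a knave; "Gita is a knight, and Dana and Ines are not the same type" is false, as required.
Maya is a knight, and the claim "Maya is a knight if Maya and Dana are both knights or both knaves" is indeed True.
Ines (knight): "if Yolanda is a knave then Gita is a knave" — True. ✓
Gita (knave): "Ines is a knight, and Yolanda is the same type as Dana" — false. ✓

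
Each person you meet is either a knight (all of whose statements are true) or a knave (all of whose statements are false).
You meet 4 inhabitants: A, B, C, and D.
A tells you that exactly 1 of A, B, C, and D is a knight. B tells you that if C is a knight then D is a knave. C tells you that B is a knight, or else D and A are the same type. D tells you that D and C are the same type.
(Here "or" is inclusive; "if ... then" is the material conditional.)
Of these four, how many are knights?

2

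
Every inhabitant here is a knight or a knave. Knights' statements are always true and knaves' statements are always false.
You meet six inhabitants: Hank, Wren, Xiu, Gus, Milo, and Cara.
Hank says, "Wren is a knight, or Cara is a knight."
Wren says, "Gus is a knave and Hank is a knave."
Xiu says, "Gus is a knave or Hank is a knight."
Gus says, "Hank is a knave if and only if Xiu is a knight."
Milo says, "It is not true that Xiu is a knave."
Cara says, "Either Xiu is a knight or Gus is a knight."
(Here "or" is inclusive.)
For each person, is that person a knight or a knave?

As a knight, Hank's statement "Wren is a knight, or Cara is a knight" should be true; it is.
Wren is a knave, and the claim "Gus is a knave and Hank is a knave" is indeed False.
Since Xiu is a knight, "Gus is a knave or Hank is a knight" needs to be true, which holds.
Gus is a knave, and the claim "Hank is a knave if and only if Xiu is a knight" is indeed False.
As a knight, Milo's statement "it is not true that Xiu is a knave" should be true; it is.
Cara (knight): "either Xiu is a knight or Gus is a knight" — true. ✓

Hank is a knight, Wren is a knave, Xiu is a knight, Gus is a knave, Milo is a knight, and Cara is a knight.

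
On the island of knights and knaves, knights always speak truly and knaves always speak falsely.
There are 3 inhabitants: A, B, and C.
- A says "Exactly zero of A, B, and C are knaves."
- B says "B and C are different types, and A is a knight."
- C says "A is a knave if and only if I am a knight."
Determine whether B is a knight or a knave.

B is a knave.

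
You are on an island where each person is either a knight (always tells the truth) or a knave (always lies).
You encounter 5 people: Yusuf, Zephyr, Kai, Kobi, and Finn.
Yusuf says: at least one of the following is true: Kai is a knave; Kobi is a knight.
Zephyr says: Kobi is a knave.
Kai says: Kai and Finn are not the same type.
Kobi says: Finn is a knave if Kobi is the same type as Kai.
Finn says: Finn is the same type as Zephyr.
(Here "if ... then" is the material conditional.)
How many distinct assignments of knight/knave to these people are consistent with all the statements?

0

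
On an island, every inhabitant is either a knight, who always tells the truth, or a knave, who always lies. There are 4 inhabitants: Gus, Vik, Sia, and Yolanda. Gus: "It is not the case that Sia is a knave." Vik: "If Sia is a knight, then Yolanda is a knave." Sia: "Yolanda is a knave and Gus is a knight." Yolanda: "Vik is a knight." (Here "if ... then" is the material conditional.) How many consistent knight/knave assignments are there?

1

Consistent assignments:
  Gus=knave, Vik=knight, Sia=knave, Yolanda=knight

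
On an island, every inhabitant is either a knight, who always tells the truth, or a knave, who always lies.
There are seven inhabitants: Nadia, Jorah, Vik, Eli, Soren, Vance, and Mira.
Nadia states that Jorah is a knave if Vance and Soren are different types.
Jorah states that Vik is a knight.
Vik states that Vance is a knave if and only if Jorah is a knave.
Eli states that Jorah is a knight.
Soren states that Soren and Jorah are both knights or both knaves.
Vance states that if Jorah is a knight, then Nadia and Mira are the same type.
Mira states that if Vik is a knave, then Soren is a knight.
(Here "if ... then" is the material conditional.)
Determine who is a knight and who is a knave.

Nadia is a knight, Jorah is a knight, Vik is a knight, Eli is a knight, Soren is a knight, Vance is a knight, and Mira is a knight.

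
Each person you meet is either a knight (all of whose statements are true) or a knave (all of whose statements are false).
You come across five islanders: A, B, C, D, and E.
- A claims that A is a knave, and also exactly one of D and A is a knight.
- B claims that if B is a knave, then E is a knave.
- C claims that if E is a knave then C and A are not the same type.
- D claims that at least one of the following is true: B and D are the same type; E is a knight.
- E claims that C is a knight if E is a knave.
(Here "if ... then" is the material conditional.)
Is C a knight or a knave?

Consistent assignments: {A=knave, B=knight, C=knave, D=knave, E=knave}
In every consistent assignment, C is a knave.

C is a knave.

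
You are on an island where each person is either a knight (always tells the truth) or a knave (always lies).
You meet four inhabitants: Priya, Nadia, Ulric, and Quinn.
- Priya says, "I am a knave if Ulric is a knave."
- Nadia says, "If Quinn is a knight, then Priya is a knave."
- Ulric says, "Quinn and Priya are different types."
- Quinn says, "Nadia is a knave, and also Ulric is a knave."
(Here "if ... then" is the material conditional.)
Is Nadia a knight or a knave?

Nadia is a knight.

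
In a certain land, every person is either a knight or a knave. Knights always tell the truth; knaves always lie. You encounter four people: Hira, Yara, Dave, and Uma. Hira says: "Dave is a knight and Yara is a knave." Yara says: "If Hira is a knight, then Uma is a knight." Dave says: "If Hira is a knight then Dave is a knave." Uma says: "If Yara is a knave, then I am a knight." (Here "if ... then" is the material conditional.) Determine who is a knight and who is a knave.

Knights: Yara, Dave, and Uma. Knaves: Hira.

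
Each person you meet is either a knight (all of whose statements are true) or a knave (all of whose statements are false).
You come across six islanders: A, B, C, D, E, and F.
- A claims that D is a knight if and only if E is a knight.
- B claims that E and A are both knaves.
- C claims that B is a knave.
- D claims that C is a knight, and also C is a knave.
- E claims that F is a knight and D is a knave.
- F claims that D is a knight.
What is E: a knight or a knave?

Consistent assignments: {A=knight, B=knave, C=knight, D=knave, E=knave, F=knave}
In every consistent assignment, E is a knave.

E is a knave.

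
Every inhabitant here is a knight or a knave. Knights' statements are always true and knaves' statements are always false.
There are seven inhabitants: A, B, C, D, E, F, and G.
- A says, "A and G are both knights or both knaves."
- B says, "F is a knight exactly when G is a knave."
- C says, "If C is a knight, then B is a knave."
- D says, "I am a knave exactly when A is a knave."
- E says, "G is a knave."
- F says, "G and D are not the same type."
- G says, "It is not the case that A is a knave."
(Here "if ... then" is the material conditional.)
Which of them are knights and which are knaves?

A is a knight, so "A and G are both knights or both knaves" must be true — and it is.
B is a knave; "F is a knight exactly when G is a knave" is false, as required.
Since C is a knight, "if C is a knight, then B is a knave" needs to be true, which holds.
D (knave): "I am a knave exactly when A is a knave" — false. ✓
E is a knave; "G is a knave" is false, as required.
Since F is a knight, "G and D are not the same type" needs to be true, which holds.
G (knight): "it is not the case that A is a knave" — true. ✓

A is a knight, B is a knave, C is a knight, D is a knave, E is a knave, F is a knight, and G is a knight.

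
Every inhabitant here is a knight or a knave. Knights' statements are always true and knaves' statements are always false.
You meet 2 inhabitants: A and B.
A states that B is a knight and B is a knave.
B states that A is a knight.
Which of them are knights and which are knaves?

A is a knave and B is a knave.

A is a knave; "B is a knight and B is a knave" is false, as required.
Since B is a knave, "A is a knight" needs to be false, which holds.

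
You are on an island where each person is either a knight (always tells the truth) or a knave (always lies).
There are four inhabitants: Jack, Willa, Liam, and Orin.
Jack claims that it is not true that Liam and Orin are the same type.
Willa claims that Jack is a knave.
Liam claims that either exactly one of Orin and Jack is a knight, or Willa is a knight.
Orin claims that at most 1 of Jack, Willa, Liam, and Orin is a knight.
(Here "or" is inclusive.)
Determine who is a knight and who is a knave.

Suppose Jack is a knave. Then Jack's statement "it is not true that Liam and Orin are the same type" would have to be false. Checking the 8 ways to assign the others, none is consistent with every speaker.
(For instance, with Willa=knave, Liam=knight, Orin=knave, Jack's claim "it is not true that Liam and Orin are the same type" comes out true where it would need to be false.)
So Jack must be a knight, making "it is not true that Liam and Orin are the same type" true. Taking Jack=knight, Willa=knave, Liam=knight, Orin=knave, each remaining statement checks out:
  Willa (knave): "Jack is a knave" — false. ✓
  Liam (knight): "either exactly one of Orin and Jack is a knight, or Willa is a knight" — true. ✓
  Orin (knave): "at most 1 of Jack, Willa, Liam, and Orin is a knight" — false. ✓
This is the unique consistent assignment.

Jack is a knight, Willa is a knave, Liam is a knight, and Orin is a knave.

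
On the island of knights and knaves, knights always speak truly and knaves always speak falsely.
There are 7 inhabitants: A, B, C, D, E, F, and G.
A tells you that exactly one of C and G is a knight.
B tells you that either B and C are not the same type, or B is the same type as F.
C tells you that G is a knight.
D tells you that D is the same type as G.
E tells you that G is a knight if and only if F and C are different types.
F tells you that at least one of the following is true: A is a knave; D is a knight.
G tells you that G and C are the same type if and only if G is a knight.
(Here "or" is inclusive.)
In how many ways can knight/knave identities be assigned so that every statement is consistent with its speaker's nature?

2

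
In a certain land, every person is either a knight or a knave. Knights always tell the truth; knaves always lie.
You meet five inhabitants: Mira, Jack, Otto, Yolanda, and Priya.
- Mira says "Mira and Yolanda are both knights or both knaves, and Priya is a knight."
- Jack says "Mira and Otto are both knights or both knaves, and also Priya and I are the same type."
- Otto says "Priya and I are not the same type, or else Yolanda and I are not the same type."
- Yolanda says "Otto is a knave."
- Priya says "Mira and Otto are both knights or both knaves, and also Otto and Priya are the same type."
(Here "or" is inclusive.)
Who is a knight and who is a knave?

Suppose Mira is a knight. Then Mira's statement "Mira and Yolanda are both knights or both knaves, and Priya is a knight" would have to be true. Checking the 16 ways to assign the others, none is consistent with every speaker.
(For instance, with Jack=knave, Otto=knight, Yolanda=knave, Priya=knave, Mira's claim "Mira and Yolanda are both knights or both knaves, and Priya is a knight" comes out false where it would need to be true.)
So Mira must be a knave, making "Mira and Yolanda are both knights or both knaves, and Priya is a knight" false. Taking Mira=knave, Jack=knave, Otto=knight, Yolanda=knave, Priya=knave, each remaining statement checks out:
  Jack (knave): "Mira and Otto are both knights or both knaves, and also Priya and I are the same type" — false. ✓
  Otto (knight): "Priya and I are not the same type, or else Yolanda and I are not the same type" — true. ✓
  Yolanda (knave): "Otto is a knave" — false. ✓
  Priya (knave): "Mira and Otto are both knights or both knaves, and also Otto and Priya are the same type" — false. ✓
This is the unique consistent assignment.

Mira is a knave, Jack is a knave, Otto is a knight, Yolanda is a knave, and Priya is a knave.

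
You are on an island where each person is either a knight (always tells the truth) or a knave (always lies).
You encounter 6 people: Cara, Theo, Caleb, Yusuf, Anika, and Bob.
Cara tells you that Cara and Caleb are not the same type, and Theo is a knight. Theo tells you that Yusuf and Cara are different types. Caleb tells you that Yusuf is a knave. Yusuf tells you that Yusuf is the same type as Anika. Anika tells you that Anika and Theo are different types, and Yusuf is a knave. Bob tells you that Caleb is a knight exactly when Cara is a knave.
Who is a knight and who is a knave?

Knights: Caleb, Anika, and Bob. Knaves: Cara, Theo, and Yusuf.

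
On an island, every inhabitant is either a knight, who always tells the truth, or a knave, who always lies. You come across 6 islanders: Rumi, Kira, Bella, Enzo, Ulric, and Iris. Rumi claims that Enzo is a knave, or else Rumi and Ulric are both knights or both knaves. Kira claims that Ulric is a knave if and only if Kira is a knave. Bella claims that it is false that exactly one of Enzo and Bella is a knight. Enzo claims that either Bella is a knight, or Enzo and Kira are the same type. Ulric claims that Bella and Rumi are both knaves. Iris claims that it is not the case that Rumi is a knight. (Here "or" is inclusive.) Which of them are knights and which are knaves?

Rumi is a knave, so "Enzo is a knave, or else Rumi and Ulric are both knights or both knaves" must be False — and it is.
Kira is a knight, so "Ulric is a knave if and only if Kira is a knave" must be True — and it is.
Bella is a knave, so "it is false that exactly one of Enzo and Bella is a knight" must be False — and it is.
Enzo is a knight, and the claim "either Bella is a knight, or Enzo and Kira are the same type" is indeed True.
Ulric (knight): "Bella and Rumi are both knaves" — True. ✓
As a knight, Iris's statement "it is not the case that Rumi is a knight" should be True; it is.

Knights: Kira, Enzo, Ulric, and Iris. Knaves: Rumi and Bella.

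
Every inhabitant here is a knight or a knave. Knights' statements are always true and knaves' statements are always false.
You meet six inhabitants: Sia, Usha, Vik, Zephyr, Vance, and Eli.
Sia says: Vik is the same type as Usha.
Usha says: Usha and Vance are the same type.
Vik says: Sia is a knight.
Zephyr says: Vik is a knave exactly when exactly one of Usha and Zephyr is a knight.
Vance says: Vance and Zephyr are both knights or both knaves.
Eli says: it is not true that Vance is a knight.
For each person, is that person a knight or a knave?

Sia is a knight, Usha is a knight, Vik is a knight, Zephyr is a knight, Vance is a knight, and Eli is a knave.

As a knight, Sia's statement "Vik is the same type as Usha" should be True; it is.
Since Usha is a knight, "Usha and Vance are the same type" needs to be True, which holds.
Vik is a knight; "Sia is a knight" is True, as required.
Zephyr is a knight; "Vik is a knave exactly when exactly one of Usha and Zephyr is a knight" is True, as required.
Vance (knight): "Vance and Zephyr are both knights or both knaves" — True. ✓
Eli is a knave, and the claim "it is not true that Vance is a knight" is indeed false.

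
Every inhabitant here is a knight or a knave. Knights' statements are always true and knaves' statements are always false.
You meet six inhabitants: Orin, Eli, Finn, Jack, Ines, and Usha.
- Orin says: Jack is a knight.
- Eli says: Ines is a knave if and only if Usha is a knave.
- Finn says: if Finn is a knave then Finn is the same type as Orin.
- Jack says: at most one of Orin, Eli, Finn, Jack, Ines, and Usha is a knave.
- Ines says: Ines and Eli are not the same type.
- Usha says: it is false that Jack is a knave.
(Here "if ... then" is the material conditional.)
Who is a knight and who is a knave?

Orin is a knave, Eli is a knave, Finn is a knight, Jack is a knave, Ines is a knight, and Usha is a knave.

Orin is a knave, so "Jack is a knight" must be False — and it is.
Eli is a knave, so "Ines is a knave if and only if Usha is a knave" must be False — and it is.
Finn (knight): "if Finn is a knave then Finn is the same type as Orin" — True. ✓
As a knave, Jack's statement "at most one of Orin, Eli, Finn, Jack, Ines, and Usha is a knave" should be False; it is.
As a knight, Ines's statement "Ines and Eli are not the same type" should be True; it is.
As a knave, Usha's statement "it is false that Jack is a knave" should be False; it is.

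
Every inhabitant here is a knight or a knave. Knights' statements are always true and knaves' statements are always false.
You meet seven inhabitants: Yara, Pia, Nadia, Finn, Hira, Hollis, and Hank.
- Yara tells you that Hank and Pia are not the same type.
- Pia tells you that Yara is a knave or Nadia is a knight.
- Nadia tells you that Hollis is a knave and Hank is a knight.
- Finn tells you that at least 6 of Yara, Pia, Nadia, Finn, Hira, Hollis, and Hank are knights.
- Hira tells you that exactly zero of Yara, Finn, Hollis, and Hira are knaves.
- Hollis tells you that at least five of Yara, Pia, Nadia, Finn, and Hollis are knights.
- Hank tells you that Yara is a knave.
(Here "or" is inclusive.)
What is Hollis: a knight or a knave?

Hollis is a knave.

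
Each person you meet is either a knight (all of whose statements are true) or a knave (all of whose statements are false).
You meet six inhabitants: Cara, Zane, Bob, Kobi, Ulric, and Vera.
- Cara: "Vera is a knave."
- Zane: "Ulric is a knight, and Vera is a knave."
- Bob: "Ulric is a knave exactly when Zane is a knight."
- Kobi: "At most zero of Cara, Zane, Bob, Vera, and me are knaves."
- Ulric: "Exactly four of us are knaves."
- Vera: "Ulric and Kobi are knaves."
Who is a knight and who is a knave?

Cara is a knave; "Vera is a knave" is false, as required.
Zane (knave): "Ulric is a knight, and Vera is a knave" — false. ✓
Bob is a knave, and the claim "Ulric is a knave exactly when Zane is a knight" is indeed false.
Since Kobi is a knave, "at most zero of Cara, Zane, Bob, Vera, and me are knaves" needs to be false, which holds.
Ulric (knave): "exactly four of us are knaves" — false. ✓
Vera is a knight, so "Ulric and Kobi are knaves" must be True — and it is.

Knights: Vera. Knaves: Cara, Zane, Bob, Kobi, and Ulric.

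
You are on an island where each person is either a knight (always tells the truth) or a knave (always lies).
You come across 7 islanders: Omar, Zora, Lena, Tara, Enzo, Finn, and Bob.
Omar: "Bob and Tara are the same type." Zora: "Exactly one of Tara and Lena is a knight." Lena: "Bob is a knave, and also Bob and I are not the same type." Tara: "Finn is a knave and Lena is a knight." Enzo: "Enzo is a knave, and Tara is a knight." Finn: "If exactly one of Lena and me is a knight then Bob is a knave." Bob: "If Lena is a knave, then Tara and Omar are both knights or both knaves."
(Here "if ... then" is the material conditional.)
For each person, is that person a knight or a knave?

Knights: Omar and Finn. Knaves: Zora, Lena, Tara, Enzo, and Bob.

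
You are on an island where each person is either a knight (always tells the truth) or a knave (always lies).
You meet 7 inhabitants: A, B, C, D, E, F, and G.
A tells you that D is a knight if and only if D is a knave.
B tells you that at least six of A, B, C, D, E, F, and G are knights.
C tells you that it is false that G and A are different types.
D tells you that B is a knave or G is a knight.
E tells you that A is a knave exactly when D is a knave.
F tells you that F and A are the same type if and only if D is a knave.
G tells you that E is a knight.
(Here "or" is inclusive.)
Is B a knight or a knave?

B is a knave.

Consistent assignments: {A=knave, B=knave, C=knight, D=knight, E=knave, F=knight, G=knave}; {A=knave, B=knave, C=knight, D=knight, E=knave, F=knave, G=knave}
In every consistent assignment, B is a knave.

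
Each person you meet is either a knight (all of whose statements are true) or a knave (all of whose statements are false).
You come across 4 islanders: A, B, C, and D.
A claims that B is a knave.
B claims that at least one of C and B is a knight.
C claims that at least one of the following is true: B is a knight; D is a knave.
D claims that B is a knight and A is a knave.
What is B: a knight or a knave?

B is a knight.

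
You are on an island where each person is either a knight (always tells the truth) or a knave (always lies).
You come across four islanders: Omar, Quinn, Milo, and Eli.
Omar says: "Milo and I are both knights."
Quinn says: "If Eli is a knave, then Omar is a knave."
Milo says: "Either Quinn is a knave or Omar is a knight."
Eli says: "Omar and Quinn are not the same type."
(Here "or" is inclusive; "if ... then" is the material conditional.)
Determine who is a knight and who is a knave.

Knights: Quinn and Eli. Knaves: Omar and Milo.

Omar is a knave; "Milo and I are both knights" is False, as required.
As a knight, Quinn's statement "if Eli is a knave, then Omar is a knave" should be True; it is.
Milo is a knave; "either Quinn is a knave or Omar is a knight" is False, as required.
Eli is a knight, and the claim "Omar and Quinn are not the same type" is indeed True.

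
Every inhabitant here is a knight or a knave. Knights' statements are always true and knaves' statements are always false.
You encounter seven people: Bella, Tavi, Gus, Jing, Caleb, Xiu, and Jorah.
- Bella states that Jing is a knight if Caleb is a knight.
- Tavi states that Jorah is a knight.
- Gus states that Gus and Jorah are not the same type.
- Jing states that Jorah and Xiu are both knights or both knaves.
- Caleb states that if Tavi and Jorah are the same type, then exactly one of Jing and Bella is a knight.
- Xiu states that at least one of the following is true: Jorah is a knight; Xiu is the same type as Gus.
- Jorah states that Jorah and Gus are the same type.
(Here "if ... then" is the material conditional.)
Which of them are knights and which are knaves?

Bella is a knight, Tavi is a knave, Gus is a knight, Jing is a knight, Caleb is a knave, Xiu is a knave, and Jorah is a knave.

Since Bella is a knight, "Jing is a knight if Caleb is a knight" needs to be True, which holds.
Tavi (knave): "Jorah is a knight" — false. ✓
Gus is a knight; "Gus and Jorah are not the same type" is True, as required.
Since Jing is a knight, "Jorah and Xiu are both knights or both knaves" needs to be True, which holds.
As a knave, Caleb's statement "if Tavi and Jorah are the same type, then exactly one of Jing and Bella is a knight" should be false; it is.
Since Xiu is a knave, "at least one of the following is true: Jorah is a knight; Xiu is the same type as Gus" needs to be false, which holds.
Jorah is a knave; "Jorah and Gus are the same type" is false, as required.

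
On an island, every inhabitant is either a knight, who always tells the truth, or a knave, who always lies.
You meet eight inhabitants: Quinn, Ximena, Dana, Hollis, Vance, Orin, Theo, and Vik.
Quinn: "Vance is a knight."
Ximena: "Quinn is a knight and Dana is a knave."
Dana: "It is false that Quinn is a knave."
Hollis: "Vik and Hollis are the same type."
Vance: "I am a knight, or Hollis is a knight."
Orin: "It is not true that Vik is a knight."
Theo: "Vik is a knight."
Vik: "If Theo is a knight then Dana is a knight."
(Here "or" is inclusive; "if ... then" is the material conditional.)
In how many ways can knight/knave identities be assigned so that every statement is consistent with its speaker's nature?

Consistent assignments:
  Quinn=knight, Ximena=knave, Dana=knight, Hollis=knight, Vance=knight, Orin=knave, Theo=knight, Vik=knight
  Quinn=knight, Ximena=knave, Dana=knight, Hollis=knave, Vance=knight, Orin=knave, Theo=knight, Vik=knight

2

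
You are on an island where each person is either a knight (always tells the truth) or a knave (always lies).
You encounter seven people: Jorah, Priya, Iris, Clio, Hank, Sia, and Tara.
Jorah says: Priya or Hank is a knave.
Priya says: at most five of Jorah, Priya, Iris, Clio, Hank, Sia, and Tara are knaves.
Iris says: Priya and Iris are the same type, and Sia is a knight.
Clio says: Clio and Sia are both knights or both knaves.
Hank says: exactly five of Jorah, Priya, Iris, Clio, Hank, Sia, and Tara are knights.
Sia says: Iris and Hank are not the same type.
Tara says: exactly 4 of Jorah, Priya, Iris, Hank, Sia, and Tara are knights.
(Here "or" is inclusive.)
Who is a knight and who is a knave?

Jorah is a knave, Priya is a knight, Iris is a knave, Clio is a knight, Hank is a knight, Sia is a knight, and Tara is a knight.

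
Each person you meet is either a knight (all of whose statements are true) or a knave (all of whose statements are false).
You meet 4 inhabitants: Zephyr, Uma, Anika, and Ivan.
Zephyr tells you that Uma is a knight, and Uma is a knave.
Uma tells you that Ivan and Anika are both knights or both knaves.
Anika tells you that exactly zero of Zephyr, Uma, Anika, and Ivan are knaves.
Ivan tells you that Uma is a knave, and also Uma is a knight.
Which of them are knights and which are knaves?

Zephyr is a knave, so "Uma is a knight, and Uma is a knave" must be False — and it is.
Uma (knight): "Ivan and Anika are both knights or both knaves" — true. ✓
Anika is a knave, so "exactly zero of Zephyr, Uma, Anika, and Ivan are knaves" must be False — and it is.
As a knave, Ivan's statement "Uma is a knave, and also Uma is a knight" should be False; it is.

Zephyr is a knave, Uma is a knight, Anika is a knave, and Ivan is a knave.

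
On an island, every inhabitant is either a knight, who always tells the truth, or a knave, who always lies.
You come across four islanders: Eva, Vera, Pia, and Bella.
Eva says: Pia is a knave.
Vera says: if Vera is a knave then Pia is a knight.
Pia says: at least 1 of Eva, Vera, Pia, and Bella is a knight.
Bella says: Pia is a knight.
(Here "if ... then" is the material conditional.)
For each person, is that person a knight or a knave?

Since Eva is a knave, "Pia is a knave" needs to be False, which holds.
As a knight, Vera's statement "if Vera is a knave then Pia is a knight" should be true; it is.
Pia is a knight, so "at least 1 of Eva, Vera, Pia, and Bella is a knight" must be true — and it is.
As a knight, Bella's statement "Pia is a knight" should be true; it is.

Eva is a knave, Vera is a knight, Pia is a knight, and Bella is a knight.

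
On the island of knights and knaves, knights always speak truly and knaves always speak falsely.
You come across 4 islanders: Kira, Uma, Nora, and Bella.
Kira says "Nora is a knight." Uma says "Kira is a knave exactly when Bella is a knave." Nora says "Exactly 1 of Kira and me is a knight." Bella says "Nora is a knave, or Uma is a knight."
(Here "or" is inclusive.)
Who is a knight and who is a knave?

Kira is a knave, Uma is a knave, Nora is a knave, and Bella is a knight.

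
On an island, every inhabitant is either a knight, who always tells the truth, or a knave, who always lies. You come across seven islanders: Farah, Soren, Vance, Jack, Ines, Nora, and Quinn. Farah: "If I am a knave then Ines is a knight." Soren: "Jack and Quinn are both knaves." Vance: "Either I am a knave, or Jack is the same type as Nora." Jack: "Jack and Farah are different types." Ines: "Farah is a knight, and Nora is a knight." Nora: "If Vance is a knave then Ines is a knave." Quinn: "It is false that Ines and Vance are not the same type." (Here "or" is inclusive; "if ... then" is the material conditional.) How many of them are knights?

3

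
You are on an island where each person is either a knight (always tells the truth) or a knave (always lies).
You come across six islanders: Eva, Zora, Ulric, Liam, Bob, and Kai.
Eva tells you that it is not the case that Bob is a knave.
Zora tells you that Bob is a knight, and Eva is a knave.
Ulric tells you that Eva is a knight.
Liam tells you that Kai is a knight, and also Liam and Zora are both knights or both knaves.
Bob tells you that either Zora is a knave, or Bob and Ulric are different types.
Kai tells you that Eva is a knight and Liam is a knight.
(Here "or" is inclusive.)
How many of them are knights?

3

The unique consistent assignment is Eva=knight, Zora=knave, Ulric=knight, Liam=knave, Bob=knight, Kai=knave.
That has 3 knights.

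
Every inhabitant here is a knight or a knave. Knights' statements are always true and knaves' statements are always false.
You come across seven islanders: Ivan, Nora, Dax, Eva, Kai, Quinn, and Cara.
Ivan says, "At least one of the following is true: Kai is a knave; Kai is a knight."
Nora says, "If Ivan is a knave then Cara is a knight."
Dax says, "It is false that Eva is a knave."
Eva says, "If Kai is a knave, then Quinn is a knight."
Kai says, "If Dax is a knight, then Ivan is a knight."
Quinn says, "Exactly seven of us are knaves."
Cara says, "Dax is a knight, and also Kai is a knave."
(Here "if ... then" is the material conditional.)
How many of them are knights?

The unique consistent assignment is Ivan=knight, Nora=knight, Dax=knight, Eva=knight, Kai=knight, Quinn=knave, Cara=knave.
That has 5 knights.

5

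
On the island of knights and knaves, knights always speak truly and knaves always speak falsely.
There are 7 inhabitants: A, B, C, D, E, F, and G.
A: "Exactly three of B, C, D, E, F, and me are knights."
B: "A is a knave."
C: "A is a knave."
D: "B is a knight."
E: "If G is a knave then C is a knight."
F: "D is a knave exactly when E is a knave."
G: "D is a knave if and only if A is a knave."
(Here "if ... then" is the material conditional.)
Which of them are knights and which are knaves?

Knights: B, C, D, E, and F. Knaves: A and G.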